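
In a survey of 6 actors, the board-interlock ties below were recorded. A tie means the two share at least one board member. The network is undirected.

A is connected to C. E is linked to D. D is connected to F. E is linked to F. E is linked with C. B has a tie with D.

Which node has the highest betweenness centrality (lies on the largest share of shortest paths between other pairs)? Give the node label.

E

Unnormalized betweenness of each node: A:0, B:0, C:4, D:4, E:6, F:0.
E has the largest value, 6, making it the main broker — the node through which the most shortest paths run.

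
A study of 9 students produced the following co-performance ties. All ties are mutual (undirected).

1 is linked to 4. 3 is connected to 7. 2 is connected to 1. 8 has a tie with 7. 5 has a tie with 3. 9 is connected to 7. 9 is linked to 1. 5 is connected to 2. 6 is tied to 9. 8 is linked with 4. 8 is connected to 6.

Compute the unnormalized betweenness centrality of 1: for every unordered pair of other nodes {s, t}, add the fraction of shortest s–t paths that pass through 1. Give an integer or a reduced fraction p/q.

Pairs whose geodesics pass through 1 — 9–5: 1/2; 9–2: 1; 9–4: 1; 7–2: 1/2; 5–4: 1; 5–6: 1/3; 2–4: 1; 2–8: 1; 2–6: 1.
All other pairs contribute 0.
Summing the contributions gives betweenness(1) = 22/3.

22/3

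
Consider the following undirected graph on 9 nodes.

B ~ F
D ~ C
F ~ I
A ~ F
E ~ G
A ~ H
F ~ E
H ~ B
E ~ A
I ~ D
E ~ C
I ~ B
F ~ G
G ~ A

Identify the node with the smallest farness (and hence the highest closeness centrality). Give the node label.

Farness (sum of distances to all others) for each node — A:13, B:14, C:16, D:17, E:12, F:11, G:14, H:16, I:13.
The smallest farness is 11, for F, so F has the highest closeness.

F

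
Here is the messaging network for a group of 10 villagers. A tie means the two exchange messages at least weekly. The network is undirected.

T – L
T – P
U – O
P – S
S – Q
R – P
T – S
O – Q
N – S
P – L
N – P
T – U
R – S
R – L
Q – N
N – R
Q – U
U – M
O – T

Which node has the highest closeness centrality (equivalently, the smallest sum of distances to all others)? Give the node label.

T

Farness (sum of distances to all others) for each node — L:17, M:23, N:15, O:16, P:14, Q:15, R:18, S:14, T:13, U:15.
The smallest farness is 13, for T, so T has the highest closeness.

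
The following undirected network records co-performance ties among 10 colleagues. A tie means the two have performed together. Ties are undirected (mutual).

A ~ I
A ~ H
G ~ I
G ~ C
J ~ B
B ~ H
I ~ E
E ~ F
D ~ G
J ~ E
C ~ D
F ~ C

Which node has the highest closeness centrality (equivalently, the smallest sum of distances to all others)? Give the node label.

I

Farness (sum of distances to all others) for each node — A:20, B:25, C:21, D:25, E:17, F:20, G:19, H:24, I:16, J:21.
The smallest farness is 16, for I, so I has the highest closeness.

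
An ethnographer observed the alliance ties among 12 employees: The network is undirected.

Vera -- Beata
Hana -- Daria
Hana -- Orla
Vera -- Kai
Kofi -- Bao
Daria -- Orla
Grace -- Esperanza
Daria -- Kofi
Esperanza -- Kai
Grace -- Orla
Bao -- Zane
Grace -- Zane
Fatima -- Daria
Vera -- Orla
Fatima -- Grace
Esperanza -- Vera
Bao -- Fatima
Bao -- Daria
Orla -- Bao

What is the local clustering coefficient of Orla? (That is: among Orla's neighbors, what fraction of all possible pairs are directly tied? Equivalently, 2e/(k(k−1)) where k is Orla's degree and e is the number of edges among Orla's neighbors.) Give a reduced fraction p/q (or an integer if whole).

Orla's neighbors: Bao, Daria, Grace, Hana, and Vera (k = 5).
Possible neighbor pairs: C(5,2) = 10. Edges among them: Bao–Daria, Daria–Hana → e = 2.
Clustering(Orla) = 2/10 = 1/5.

1/5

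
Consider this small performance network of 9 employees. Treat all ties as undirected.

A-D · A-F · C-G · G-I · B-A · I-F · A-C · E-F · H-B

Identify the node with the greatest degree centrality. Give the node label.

Degrees — A:4, B:2, C:2, D:1, E:1, F:3, G:2, H:1, I:2.
The maximum is 4, attained only by A.

A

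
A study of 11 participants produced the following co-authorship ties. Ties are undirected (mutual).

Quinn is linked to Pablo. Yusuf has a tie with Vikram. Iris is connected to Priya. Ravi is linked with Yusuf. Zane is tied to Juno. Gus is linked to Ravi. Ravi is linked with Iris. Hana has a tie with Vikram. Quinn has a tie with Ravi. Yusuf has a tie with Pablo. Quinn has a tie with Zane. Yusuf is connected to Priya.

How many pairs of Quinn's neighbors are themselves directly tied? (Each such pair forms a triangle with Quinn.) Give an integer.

Quinn's neighbors are Pablo, Ravi, and Zane, but none of them are tied to each other, so no triangle contains Quinn.

0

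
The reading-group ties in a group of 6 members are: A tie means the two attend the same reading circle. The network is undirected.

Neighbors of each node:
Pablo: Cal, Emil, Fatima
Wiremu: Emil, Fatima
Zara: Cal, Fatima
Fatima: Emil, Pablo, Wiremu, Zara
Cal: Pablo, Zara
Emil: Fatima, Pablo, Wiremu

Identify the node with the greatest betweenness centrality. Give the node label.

Fatima

Unnormalized betweenness of each node: Cal:1/2, Emil:5/6, Fatima:11/3, Pablo:13/6, Wiremu:0, Zara:5/6.
Fatima has the largest value, 11/3, making it the main broker — the node through which the most shortest paths run.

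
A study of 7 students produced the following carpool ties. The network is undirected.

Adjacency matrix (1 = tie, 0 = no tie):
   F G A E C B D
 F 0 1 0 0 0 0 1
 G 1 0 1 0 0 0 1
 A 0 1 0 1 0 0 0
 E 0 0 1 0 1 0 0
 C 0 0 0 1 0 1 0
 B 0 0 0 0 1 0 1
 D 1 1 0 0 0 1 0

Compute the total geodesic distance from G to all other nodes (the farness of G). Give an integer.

10

Distances from G: A:1, B:2, C:3, D:1, E:2, F:1.
Sum = 1 + 2 + 3 + 1 + 2 + 1 = 10.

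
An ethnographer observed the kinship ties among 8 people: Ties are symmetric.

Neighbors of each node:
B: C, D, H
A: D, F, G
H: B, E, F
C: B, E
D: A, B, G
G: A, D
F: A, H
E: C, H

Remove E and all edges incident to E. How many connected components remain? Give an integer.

1

E's neighbors (C and H) remain reachable from one another through other ties, so the rest of the network stays in one piece.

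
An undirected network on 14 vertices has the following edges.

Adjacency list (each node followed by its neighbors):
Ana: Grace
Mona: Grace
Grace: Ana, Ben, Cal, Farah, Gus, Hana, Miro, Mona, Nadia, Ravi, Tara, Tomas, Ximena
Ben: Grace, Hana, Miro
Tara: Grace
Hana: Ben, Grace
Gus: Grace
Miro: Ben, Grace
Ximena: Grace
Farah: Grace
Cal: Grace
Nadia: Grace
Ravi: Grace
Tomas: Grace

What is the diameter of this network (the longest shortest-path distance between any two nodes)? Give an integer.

Eccentricity of each node (its greatest distance to any other): Ana:2, Ben:2, Cal:2, Farah:2, Grace:1, Gus:2, Hana:2, Miro:2, Mona:2, Nadia:2, Ravi:2, Tara:2, Tomas:2, Ximena:2.
The maximum eccentricity is 2, realized for instance by the pair Miro–Ximena via Miro – Grace – Ximena. So the diameter is 2.

2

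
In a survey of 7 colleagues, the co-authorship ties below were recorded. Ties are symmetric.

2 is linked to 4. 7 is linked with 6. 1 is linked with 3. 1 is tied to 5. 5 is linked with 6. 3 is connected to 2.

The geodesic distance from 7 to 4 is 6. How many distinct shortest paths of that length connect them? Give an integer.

The shortest distance is 6, and the only length-6 path is 7–6–5–1–3–2–4. So there is exactly 1 shortest path.

1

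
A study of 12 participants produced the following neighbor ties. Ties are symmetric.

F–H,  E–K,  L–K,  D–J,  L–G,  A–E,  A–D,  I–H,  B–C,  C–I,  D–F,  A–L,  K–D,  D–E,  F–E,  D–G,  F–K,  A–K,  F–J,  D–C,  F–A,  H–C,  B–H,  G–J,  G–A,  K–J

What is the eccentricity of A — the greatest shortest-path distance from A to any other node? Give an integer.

Distances from A: B:3, C:2, D:1, E:1, F:1, G:1, H:2, I:3, J:2, K:1, L:1.
The largest is 3 (to I and B), so the eccentricity of A is 3.

3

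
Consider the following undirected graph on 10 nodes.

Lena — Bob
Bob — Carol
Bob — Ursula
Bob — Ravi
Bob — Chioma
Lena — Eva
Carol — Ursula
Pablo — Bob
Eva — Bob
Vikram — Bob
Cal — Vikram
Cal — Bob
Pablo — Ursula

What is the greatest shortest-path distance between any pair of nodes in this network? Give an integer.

Eccentricity of each node (its greatest distance to any other): Bob:1, Cal:2, Carol:2, Chioma:2, Eva:2, Lena:2, Pablo:2, Ravi:2, Ursula:2, Vikram:2.
The maximum eccentricity is 2, realized for instance by the pair Ravi–Ursula via Ravi – Bob – Ursula. So the diameter is 2.

2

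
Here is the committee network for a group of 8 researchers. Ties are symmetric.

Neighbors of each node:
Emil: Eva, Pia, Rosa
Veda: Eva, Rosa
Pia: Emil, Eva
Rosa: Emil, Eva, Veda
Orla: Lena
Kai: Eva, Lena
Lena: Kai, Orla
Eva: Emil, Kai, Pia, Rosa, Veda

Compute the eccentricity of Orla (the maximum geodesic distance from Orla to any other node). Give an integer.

4

Distances from Orla: Emil:4, Eva:3, Kai:2, Lena:1, Pia:4, Rosa:4, Veda:4.
The largest is 4 (to Rosa, Veda, Emil, and Pia), so the eccentricity of Orla is 4.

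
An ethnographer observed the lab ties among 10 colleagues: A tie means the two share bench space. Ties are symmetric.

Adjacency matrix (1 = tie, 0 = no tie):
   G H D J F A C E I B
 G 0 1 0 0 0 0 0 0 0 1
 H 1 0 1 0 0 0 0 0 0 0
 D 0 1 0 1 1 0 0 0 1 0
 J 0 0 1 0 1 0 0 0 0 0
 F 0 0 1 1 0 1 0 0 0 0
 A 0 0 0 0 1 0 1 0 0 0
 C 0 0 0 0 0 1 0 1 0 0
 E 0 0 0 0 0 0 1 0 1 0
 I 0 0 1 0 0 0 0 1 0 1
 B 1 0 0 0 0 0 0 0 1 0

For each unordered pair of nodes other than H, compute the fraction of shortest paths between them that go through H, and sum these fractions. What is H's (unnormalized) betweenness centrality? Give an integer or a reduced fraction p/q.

Pairs whose geodesics pass through H — G–D: 1; G–J: 1; G–F: 1; G–A: 1.
All other pairs contribute 0.
Summing the contributions gives betweenness(H) = 4.

4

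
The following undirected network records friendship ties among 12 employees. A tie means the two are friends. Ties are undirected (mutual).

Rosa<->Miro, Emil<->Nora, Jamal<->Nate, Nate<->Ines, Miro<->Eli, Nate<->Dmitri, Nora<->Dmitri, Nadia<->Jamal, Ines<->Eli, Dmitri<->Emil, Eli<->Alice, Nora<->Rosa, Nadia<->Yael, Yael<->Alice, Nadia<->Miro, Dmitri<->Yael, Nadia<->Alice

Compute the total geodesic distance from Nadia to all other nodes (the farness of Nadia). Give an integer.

21

Distances from Nadia: Alice:1, Dmitri:2, Eli:2, Emil:3, Ines:3, Jamal:1, Miro:1, Nate:2, Nora:3, Rosa:2, Yael:1.
Sum = 1 + 2 + 2 + 3 + 3 + 1 + 1 + 2 + 3 + 2 + 1 = 21.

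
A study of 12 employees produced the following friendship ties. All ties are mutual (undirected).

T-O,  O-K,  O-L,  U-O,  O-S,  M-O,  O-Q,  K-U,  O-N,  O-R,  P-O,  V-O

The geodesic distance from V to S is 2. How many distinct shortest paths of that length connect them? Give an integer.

1

The shortest distance is 2, and the only length-2 path is V–O–S. So there is exactly 1 shortest path.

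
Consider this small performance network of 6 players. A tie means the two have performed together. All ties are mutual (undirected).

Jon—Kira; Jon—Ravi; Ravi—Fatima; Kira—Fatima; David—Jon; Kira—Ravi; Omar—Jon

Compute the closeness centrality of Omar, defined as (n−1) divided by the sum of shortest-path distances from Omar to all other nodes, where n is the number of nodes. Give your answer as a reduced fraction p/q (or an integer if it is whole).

1/2

Distances from Omar: David:2, Fatima:3, Jon:1, Kira:2, Ravi:2. Sum = 10.
n = 6, so closeness = 5/10 = 1/2.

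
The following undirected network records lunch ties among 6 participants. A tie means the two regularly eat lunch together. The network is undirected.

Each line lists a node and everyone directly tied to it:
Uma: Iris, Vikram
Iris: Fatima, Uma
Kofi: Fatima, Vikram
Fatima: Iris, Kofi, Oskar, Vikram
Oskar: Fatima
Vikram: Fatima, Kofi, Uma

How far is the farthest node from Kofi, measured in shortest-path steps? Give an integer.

2

Distances from Kofi: Fatima:1, Iris:2, Oskar:2, Uma:2, Vikram:1.
The largest is 2 (to Oskar, Iris, and Uma), so the eccentricity of Kofi is 2.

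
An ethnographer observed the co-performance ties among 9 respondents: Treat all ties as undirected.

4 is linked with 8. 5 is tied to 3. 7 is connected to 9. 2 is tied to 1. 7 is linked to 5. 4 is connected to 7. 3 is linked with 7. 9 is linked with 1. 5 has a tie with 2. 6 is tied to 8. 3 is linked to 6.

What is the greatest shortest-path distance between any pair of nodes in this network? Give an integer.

4

Eccentricity of each node (its greatest distance to any other): 1:4, 2:4, 3:3, 4:3, 5:3, 6:4, 7:2, 8:4, 9:3.
The maximum eccentricity is 4, realized for instance by the pair 6–1 via 6 – 3 – 7 – 9 – 1. So the diameter is 4.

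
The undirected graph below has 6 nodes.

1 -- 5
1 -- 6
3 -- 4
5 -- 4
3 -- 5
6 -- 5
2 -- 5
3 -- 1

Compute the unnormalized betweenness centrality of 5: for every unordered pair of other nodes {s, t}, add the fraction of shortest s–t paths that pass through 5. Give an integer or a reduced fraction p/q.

Pairs whose geodesics pass through 5 — 6–3: 1/2; 6–4: 1; 6–2: 1; 3–2: 1; 4–2: 1; 4–1: 1/2; 2–1: 1.
All other pairs contribute 0.
Summing the contributions gives betweenness(5) = 6.

6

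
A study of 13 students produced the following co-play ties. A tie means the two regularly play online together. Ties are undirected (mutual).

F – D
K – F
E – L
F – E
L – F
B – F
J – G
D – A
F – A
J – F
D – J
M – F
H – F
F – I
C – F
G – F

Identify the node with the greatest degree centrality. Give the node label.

Degrees — A:2, B:1, C:1, D:3, E:2, F:12, G:2, H:1, I:1, J:3, K:1, L:2, M:1.
The maximum is 12, attained only by F.

F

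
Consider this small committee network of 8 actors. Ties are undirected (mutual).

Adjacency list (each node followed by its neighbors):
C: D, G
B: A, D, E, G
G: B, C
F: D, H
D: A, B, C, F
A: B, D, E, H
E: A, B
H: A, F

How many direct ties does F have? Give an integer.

F is directly tied to D and H. That is 2 neighbors, so the degree of F is 2.

2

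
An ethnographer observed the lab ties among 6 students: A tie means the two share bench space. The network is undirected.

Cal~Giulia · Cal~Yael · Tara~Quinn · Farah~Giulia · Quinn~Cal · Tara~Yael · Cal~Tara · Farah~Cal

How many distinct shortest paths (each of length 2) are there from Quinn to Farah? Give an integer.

The shortest distance is 2, and the only length-2 path is Quinn–Cal–Farah. So there is exactly 1 shortest path.

1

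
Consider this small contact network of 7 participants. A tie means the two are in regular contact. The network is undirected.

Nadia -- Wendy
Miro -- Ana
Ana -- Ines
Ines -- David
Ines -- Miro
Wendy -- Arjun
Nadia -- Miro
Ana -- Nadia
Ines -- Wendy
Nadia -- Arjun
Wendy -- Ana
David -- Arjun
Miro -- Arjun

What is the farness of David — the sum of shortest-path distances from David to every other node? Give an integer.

Distances from David: Ana:2, Arjun:1, Ines:1, Miro:2, Nadia:2, Wendy:2.
Sum = 2 + 1 + 1 + 2 + 2 + 2 = 10.

10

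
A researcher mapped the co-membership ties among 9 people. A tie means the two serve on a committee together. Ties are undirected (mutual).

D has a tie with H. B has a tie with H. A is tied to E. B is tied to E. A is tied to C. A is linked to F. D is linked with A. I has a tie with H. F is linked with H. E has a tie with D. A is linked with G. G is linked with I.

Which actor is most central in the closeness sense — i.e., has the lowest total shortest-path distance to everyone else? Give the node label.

A

Farness (sum of distances to all others) for each node — A:11, B:16, C:18, D:13, E:14, F:14, G:15, H:13, I:16.
The smallest farness is 11, for A, so A has the highest closeness.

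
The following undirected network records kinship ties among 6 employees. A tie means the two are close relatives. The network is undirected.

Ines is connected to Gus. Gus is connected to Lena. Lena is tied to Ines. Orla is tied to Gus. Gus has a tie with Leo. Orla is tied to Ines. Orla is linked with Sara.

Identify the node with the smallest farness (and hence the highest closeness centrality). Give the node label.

Farness (sum of distances to all others) for each node — Gus:6, Ines:7, Lena:9, Leo:10, Orla:7, Sara:11.
The smallest farness is 6, for Gus, so Gus has the highest closeness.

Gus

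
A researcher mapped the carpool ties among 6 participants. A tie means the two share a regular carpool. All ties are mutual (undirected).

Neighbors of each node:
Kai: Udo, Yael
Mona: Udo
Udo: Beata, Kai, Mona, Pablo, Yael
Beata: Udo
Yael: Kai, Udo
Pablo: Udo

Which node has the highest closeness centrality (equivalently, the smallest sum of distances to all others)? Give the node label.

Udo

Farness (sum of distances to all others) for each node — Beata:9, Kai:8, Mona:9, Pablo:9, Udo:5, Yael:8.
The smallest farness is 5, for Udo, so Udo has the highest closeness.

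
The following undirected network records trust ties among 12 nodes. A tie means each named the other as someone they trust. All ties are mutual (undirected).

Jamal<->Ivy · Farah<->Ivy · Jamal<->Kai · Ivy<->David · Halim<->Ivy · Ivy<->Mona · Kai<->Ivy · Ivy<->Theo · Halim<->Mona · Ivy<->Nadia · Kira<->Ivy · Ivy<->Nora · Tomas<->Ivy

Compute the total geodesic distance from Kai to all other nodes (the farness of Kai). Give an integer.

Distances from Kai: David:2, Farah:2, Halim:2, Ivy:1, Jamal:1, Kira:2, Mona:2, Nadia:2, Nora:2, Theo:2, Tomas:2.
Sum = 2 + 2 + 2 + 1 + 1 + 2 + 2 + 2 + 2 + 2 + 2 = 20.

20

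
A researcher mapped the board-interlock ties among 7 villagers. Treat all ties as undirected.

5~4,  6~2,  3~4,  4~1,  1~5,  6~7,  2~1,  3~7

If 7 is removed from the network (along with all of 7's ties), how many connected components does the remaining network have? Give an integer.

1

7's neighbors (3 and 6) remain reachable from one another through other ties, so the rest of the network stays in one piece.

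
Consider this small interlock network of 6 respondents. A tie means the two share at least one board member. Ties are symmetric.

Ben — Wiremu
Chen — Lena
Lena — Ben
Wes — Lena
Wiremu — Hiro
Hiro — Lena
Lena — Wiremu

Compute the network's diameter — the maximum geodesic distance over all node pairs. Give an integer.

Eccentricity of each node (its greatest distance to any other): Ben:2, Chen:2, Hiro:2, Lena:1, Wes:2, Wiremu:2.
The maximum eccentricity is 2, realized for instance by the pair Ben–Chen via Ben – Lena – Chen. So the diameter is 2.

2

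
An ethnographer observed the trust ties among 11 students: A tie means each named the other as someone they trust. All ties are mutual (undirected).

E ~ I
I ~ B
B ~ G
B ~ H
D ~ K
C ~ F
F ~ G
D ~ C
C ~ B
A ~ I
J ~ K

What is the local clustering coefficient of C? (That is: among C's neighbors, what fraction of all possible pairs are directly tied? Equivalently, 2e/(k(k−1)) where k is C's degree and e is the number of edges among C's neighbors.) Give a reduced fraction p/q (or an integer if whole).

0

C's neighbors: B, D, and F (k = 3).
Possible neighbor pairs: C(3,2) = 3. Edges among them: none → e = 0.
Clustering(C) = 0/3 = 0.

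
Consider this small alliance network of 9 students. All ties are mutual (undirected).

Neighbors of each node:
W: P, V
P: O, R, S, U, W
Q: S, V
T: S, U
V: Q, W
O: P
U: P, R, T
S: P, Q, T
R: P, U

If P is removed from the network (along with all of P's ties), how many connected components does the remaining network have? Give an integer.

Without P, the remaining ties split the others into: {Q, R, S, T, U, V, W}; {O}.
That's 2 separate components.

2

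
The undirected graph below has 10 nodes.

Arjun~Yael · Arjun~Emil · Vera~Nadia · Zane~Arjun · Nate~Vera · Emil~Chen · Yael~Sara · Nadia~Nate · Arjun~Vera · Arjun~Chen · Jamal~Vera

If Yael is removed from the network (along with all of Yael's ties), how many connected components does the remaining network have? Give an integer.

2

Without Yael, the remaining ties split the others into: {Arjun, Chen, Emil, Jamal, Nadia, Nate, Vera, Zane}; {Sara}.
That's 2 separate components.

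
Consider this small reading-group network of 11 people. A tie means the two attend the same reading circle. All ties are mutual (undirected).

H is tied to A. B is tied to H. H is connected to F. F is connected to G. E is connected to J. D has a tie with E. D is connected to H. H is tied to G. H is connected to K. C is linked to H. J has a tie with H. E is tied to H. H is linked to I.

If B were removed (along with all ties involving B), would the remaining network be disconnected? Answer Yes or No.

Even without B, every remaining node can still reach every other (the residual graph is connected), so B is not a cut vertex.

No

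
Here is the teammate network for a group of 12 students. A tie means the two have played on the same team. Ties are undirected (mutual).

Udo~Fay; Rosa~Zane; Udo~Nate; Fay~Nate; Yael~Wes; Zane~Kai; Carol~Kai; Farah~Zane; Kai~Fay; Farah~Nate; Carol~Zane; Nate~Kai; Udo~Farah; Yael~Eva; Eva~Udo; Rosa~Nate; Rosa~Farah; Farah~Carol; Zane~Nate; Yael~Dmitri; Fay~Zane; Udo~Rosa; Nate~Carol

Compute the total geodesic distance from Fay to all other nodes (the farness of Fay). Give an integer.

23

Distances from Fay: Carol:2, Dmitri:4, Eva:2, Farah:2, Kai:1, Nate:1, Rosa:2, Udo:1, Wes:4, Yael:3, Zane:1.
Sum = 2 + 4 + 2 + 2 + 1 + 1 + 2 + 1 + 4 + 3 + 1 = 23.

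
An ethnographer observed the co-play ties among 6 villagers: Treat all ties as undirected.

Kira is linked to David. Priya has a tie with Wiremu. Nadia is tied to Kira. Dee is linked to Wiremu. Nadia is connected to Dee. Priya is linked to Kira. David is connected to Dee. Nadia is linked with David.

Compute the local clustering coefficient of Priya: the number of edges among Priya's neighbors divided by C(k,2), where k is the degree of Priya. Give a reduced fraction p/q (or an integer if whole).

0

Priya's neighbors: Kira and Wiremu (k = 2).
Possible neighbor pairs: C(2,2) = 1. Edges among them: none → e = 0.
Clustering(Priya) = 0/1.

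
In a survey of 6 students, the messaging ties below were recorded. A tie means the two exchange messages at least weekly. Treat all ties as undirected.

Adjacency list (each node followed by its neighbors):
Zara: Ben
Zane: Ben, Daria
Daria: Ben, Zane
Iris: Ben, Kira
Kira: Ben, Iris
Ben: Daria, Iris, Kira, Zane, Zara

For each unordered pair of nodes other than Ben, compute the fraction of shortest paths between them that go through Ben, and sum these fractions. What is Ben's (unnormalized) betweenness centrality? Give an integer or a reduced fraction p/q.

Pairs whose geodesics pass through Ben — Daria–Zara: 1; Daria–Kira: 1; Daria–Iris: 1; Zara–Kira: 1; Zara–Zane: 1; Zara–Iris: 1; Kira–Zane: 1; Zane–Iris: 1.
All other pairs contribute 0.
Summing the contributions gives betweenness(Ben) = 8.

8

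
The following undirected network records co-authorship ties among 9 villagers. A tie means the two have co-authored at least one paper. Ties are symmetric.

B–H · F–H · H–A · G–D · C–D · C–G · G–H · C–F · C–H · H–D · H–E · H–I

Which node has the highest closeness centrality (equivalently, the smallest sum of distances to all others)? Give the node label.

H

Farness (sum of distances to all others) for each node — A:15, B:15, C:12, D:13, E:15, F:14, G:13, H:8, I:15.
The smallest farness is 8, for H, so H has the highest closeness.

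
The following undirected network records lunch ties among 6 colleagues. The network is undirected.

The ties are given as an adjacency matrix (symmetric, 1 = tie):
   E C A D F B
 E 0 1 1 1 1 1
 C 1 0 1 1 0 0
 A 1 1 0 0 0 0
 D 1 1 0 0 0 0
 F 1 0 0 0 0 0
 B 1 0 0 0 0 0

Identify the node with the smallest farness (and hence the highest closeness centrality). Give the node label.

Farness (sum of distances to all others) for each node — A:8, B:9, C:7, D:8, E:5, F:9.
The smallest farness is 5, for E, so E has the highest closeness.

E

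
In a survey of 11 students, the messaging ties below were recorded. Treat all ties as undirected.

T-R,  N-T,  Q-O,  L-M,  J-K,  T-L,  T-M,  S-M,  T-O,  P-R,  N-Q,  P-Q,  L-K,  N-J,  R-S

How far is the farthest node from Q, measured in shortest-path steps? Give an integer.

3

Distances from Q: J:2, K:3, L:3, M:3, N:1, O:1, P:1, R:2, S:3, T:2.
The largest is 3 (to M, L, K, and S), so the eccentricity of Q is 3.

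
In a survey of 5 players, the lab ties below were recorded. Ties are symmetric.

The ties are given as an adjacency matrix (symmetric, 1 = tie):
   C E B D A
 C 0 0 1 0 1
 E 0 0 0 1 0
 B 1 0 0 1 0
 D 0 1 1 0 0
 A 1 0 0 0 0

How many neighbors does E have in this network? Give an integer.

E is directly tied to D. That is 1 neighbor, so the degree of E is 1.

1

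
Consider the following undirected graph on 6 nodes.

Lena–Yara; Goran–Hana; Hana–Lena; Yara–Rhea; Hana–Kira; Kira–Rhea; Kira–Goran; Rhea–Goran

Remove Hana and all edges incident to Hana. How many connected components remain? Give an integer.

Hana's neighbors (Goran, Kira, and Lena) remain reachable from one another through other ties, so the rest of the network stays in one piece.

1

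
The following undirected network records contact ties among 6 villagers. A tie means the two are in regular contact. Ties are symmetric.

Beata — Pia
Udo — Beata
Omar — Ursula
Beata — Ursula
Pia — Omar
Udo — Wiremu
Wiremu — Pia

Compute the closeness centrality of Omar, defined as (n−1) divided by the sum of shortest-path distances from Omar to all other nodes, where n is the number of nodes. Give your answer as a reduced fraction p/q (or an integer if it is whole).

5/9

Distances from Omar: Beata:2, Pia:1, Udo:3, Ursula:1, Wiremu:2. Sum = 9.
n = 6, so closeness = 5/9.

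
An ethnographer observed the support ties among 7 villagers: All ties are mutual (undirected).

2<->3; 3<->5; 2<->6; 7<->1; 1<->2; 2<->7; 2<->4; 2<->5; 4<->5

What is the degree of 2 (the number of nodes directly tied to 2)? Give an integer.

2 is directly tied to 1, 3, 4, 5, 6, and 7. That is 6 neighbors, so the degree of 2 is 6.

6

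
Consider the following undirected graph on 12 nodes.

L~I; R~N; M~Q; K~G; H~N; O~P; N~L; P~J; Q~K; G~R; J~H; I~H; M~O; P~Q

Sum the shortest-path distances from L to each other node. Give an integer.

Distances from L: G:3, H:2, I:1, J:3, K:4, M:6, N:1, O:5, P:4, Q:5, R:2.
Sum = 3 + 2 + 1 + 3 + 4 + 6 + 1 + 5 + 4 + 5 + 2 = 36.

36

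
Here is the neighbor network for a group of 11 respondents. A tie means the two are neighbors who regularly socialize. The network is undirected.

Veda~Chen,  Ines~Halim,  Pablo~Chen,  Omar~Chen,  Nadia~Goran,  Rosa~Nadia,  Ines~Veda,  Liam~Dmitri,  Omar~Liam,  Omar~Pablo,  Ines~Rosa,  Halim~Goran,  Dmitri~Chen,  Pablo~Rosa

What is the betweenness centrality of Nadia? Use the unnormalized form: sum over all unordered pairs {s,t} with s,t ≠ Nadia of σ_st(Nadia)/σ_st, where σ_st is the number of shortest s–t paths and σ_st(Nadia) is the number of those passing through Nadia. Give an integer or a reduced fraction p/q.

Pairs whose geodesics pass through Nadia — Chen–Goran: 1/2; Dmitri–Goran: 1/2; Liam–Goran: 1; Omar–Goran: 1; Pablo–Goran: 1; Rosa–Goran: 1.
All other pairs contribute 0.
Summing the contributions gives betweenness(Nadia) = 5.

5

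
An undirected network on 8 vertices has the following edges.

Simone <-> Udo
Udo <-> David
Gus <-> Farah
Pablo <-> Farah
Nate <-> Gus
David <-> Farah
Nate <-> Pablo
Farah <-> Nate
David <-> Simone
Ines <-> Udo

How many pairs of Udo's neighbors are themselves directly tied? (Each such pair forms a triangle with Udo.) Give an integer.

Udo's neighbors: David, Ines, and Simone.
Neighbor pairs that are themselves tied: Udo–David–Simone. Each forms one triangle with Udo, for 1 in total.

1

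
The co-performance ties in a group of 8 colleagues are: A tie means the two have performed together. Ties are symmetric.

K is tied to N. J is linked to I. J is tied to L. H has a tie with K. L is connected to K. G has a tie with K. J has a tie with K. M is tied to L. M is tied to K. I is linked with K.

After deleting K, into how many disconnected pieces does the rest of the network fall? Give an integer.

Without K, the remaining ties split the others into: {I, J, L, M}; {H}; {G}; {N}.
That's 4 separate components.

4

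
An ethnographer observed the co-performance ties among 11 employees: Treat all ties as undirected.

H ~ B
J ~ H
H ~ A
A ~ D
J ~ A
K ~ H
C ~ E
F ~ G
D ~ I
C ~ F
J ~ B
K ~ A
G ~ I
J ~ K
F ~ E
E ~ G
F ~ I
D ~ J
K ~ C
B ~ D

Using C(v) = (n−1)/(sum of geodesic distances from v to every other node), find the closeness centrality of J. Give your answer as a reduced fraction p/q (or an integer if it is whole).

5/9

Distances from J: A:1, B:1, C:2, D:1, E:3, F:3, G:3, H:1, I:2, K:1. Sum = 18.
n = 11, so closeness = 10/18 = 5/9.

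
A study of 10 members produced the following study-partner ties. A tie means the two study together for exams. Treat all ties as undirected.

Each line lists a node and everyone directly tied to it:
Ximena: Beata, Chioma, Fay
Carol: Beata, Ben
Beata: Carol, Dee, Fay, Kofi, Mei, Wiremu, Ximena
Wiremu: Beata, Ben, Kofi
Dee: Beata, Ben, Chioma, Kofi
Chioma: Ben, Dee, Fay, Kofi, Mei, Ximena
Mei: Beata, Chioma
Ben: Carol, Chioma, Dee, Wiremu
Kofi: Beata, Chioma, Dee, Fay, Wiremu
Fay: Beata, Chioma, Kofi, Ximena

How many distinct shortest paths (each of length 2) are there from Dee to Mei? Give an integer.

The shortest distance is 2. The length-2 paths are: Dee–Beata–Mei; Dee–Chioma–Mei.
That gives 2 distinct shortest paths.

2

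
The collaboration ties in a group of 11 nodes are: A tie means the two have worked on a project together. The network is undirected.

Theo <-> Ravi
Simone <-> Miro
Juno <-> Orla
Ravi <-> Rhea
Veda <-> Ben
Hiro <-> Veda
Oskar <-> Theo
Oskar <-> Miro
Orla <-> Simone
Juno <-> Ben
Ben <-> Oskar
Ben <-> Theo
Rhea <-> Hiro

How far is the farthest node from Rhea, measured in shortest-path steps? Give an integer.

5

Distances from Rhea: Ben:3, Hiro:1, Juno:4, Miro:4, Orla:5, Oskar:3, Ravi:1, Simone:5, Theo:2, Veda:2.
The largest is 5 (to Simone and Orla), so the eccentricity of Rhea is 5.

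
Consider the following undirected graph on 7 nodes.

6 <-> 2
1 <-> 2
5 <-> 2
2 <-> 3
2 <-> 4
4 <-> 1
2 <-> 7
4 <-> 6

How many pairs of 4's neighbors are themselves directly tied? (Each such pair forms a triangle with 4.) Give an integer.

2

4's neighbors: 1, 2, and 6.
Neighbor pairs that are themselves tied: 4–1–2; 4–2–6. Each forms one triangle with 4, for 2 in total.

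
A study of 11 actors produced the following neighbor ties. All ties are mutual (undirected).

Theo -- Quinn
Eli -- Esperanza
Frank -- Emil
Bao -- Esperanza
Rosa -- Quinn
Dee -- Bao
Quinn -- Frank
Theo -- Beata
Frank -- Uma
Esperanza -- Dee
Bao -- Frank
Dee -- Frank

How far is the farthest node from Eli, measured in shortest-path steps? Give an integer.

Distances from Eli: Bao:2, Beata:6, Dee:2, Emil:4, Esperanza:1, Frank:3, Quinn:4, Rosa:5, Theo:5, Uma:4.
The largest is 6 (to Beata), so the eccentricity of Eli is 6.

6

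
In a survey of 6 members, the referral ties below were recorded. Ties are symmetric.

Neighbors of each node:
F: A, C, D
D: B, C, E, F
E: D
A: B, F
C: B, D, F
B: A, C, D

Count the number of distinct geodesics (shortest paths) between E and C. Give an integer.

1

The shortest distance is 2, and the only length-2 path is E–D–C. So there is exactly 1 shortest path.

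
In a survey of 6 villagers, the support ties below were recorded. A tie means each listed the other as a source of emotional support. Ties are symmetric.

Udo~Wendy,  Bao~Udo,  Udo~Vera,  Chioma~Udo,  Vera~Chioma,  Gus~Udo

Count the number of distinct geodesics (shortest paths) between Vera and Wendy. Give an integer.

1

The shortest distance is 2, and the only length-2 path is Vera–Udo–Wendy. So there is exactly 1 shortest path.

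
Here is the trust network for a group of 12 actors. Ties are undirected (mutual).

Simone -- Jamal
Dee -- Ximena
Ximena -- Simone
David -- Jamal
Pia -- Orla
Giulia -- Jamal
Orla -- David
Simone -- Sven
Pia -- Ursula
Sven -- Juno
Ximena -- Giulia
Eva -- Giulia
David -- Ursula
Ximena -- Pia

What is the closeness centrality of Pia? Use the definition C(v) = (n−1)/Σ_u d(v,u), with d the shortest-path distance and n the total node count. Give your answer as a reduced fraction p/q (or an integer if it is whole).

11/24

Distances from Pia: David:2, Dee:2, Eva:3, Giulia:2, Jamal:3, Juno:4, Orla:1, Simone:2, Sven:3, Ursula:1, Ximena:1. Sum = 24.
n = 12, so closeness = 11/24.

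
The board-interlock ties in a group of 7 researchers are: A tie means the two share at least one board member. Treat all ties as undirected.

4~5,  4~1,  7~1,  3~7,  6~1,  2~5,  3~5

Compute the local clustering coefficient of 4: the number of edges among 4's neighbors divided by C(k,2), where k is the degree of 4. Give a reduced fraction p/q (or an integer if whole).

0

4's neighbors: 1 and 5 (k = 2).
Possible neighbor pairs: C(2,2) = 1. Edges among them: none → e = 0.
Clustering(4) = 0/1.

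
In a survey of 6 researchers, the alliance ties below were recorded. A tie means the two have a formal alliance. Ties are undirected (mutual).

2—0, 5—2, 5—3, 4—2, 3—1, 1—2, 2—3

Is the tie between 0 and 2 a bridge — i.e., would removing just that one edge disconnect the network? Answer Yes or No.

Without the 0–2 edge there is no alternate route between 0 and 2, so the network disconnects. It is a bridge.

Yes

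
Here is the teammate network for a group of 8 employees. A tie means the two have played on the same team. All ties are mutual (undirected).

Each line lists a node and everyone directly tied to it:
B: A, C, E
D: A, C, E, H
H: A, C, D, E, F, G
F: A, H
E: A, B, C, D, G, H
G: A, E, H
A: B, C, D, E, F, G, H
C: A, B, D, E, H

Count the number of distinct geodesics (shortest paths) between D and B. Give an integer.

3

The shortest distance is 2. The length-2 paths are: D–C–B; D–E–B; D–A–B.
That gives 3 distinct shortest paths.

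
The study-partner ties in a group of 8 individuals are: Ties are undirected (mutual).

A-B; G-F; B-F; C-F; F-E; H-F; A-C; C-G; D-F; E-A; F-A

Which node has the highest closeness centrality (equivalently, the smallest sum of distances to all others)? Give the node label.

F

Farness (sum of distances to all others) for each node — A:10, B:12, C:11, D:13, E:12, F:7, G:12, H:13.
The smallest farness is 7, for F, so F has the highest closeness.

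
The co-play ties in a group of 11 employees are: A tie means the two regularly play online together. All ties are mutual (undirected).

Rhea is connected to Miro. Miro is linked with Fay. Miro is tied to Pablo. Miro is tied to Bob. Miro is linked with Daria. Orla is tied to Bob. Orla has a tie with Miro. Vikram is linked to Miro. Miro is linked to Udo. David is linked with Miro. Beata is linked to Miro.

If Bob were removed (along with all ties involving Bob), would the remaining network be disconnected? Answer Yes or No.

No

Even without Bob, every remaining node can still reach every other (the residual graph is connected), so Bob is not a cut vertex.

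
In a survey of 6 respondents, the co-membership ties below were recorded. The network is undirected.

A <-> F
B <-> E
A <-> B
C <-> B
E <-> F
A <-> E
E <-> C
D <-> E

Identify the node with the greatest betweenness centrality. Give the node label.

E

Unnormalized betweenness of each node: A:1/2, B:1/2, C:0, D:0, E:6, F:0.
E has the largest value, 6, making it the main broker — the node through which the most shortest paths run.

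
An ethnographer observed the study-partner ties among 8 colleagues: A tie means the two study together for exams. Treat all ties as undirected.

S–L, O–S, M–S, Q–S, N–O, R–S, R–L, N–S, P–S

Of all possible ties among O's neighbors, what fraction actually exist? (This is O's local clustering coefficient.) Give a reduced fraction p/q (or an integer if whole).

1

O's neighbors: N and S (k = 2).
Possible neighbor pairs: C(2,2) = 1. Edges among them: N–S → e = 1.
Clustering(O) = 1/1.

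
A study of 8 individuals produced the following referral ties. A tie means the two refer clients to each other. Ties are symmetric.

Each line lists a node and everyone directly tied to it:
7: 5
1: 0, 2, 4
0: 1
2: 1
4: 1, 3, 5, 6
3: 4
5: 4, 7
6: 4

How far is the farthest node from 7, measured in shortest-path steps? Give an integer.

4

Distances from 7: 0:4, 1:3, 2:4, 3:3, 4:2, 5:1, 6:3.
The largest is 4 (to 2 and 0), so the eccentricity of 7 is 4.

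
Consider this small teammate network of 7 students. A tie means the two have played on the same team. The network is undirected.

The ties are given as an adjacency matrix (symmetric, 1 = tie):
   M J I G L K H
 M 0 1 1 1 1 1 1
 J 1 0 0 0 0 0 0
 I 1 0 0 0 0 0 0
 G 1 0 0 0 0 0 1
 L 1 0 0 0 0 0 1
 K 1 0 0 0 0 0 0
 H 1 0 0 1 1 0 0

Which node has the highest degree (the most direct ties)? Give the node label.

Degrees — G:2, H:3, I:1, J:1, K:1, L:2, M:6.
The maximum is 6, attained only by M.

M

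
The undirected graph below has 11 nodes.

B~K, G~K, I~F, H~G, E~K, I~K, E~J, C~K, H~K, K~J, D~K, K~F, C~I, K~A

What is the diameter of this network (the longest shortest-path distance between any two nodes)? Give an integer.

2

Eccentricity of each node (its greatest distance to any other): A:2, B:2, C:2, D:2, E:2, F:2, G:2, H:2, I:2, J:2, K:1.
The maximum eccentricity is 2, realized for instance by the pair J–A via J – K – A. So the diameter is 2.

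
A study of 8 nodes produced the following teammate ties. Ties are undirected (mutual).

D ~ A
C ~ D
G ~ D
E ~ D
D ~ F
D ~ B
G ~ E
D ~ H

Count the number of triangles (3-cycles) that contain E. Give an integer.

1

E's neighbors: D and G.
Neighbor pairs that are themselves tied: E–D–G. Each forms one triangle with E, for 1 in total.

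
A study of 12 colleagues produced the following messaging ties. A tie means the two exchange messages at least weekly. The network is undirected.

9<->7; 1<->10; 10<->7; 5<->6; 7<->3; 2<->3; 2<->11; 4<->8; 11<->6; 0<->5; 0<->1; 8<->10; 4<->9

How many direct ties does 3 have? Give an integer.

3 is directly tied to 2 and 7. That is 2 neighbors, so the degree of 3 is 2.

2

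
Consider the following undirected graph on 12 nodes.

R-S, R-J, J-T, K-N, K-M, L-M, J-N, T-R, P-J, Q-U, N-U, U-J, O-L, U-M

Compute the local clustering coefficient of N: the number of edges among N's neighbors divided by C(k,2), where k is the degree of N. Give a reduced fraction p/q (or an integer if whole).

N's neighbors: J, K, and U (k = 3).
Possible neighbor pairs: C(3,2) = 3. Edges among them: J–U → e = 1.
Clustering(N) = 1/3.

1/3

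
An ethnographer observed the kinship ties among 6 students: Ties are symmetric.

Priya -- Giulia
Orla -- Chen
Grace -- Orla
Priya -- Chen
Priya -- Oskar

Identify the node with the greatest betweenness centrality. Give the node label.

Unnormalized betweenness of each node: Chen:6, Giulia:0, Grace:0, Orla:4, Oskar:0, Priya:7.
Priya has the largest value, 7, making it the main broker — the node through which the most shortest paths run.

Priya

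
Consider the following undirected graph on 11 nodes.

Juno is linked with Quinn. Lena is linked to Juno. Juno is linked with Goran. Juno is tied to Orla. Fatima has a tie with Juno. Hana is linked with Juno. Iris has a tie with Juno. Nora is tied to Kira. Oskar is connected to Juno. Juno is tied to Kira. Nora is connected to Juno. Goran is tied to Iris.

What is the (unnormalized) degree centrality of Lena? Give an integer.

1

Lena is directly tied to Juno. That is 1 neighbor, so the degree of Lena is 1.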